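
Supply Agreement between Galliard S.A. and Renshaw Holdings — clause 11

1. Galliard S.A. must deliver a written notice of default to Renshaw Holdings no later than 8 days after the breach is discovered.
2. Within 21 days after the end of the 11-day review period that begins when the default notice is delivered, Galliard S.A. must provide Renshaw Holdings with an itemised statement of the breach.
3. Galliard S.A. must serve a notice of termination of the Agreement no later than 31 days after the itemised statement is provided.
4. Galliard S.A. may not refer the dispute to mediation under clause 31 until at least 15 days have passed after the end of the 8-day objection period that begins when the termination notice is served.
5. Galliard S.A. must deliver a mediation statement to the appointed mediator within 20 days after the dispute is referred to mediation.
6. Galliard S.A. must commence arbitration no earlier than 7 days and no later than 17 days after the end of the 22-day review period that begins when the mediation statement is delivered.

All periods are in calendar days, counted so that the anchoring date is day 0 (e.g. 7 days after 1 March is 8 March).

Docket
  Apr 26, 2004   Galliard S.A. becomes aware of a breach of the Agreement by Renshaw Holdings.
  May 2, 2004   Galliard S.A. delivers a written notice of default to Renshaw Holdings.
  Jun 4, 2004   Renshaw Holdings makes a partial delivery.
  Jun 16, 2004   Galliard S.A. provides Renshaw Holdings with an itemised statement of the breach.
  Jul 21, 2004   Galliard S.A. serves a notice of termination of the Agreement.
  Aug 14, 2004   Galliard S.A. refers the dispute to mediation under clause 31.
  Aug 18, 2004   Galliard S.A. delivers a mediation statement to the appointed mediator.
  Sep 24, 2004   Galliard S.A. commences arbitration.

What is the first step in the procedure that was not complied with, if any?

(1) due by Apr 26, 2004 + 8 days = May 4, 2004; May 2, 2004 is within that limit.
(2) due by May 13, 2004 + 21 days = Jun 3, 2004; not done until Jun 16, 2004, 13 days after the deadline.
No need to go further; step 2 was not satisfied.

Step 2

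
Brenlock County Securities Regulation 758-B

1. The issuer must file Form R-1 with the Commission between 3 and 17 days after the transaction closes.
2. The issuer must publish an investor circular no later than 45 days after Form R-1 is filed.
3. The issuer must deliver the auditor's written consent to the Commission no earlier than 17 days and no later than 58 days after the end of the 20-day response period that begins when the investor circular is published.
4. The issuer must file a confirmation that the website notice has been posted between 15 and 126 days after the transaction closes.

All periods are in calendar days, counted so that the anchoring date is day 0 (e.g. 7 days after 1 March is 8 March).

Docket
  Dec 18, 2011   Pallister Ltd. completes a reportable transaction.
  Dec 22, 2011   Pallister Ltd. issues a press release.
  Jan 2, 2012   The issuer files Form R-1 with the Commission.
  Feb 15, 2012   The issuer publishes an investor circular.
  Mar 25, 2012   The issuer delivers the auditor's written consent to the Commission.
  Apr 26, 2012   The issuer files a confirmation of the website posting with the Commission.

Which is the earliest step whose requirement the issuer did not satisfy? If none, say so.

(1) the permitted window runs from Dec 18, 2011 + 3 = Dec 21, 2011 to Dec 18, 2011 + 17 = Jan 4, 2012; Jan 2, 2012 falls inside that range.
(2) due by Jan 2, 2012 + 45 days = Feb 16, 2012; done Feb 15, 2012 — timely.
(3) the permitted window runs from Mar 6, 2012 + 17 = Mar 23, 2012 to Mar 6, 2012 + 58 = May 3, 2012; done Mar 25, 2012 — within the window.
(4) the permitted window runs from Dec 18, 2011 + 15 = Jan 2, 2012 to Dec 18, 2011 + 126 = Apr 22, 2012; done Apr 26, 2012 — 4 days after the window closed.

Step 4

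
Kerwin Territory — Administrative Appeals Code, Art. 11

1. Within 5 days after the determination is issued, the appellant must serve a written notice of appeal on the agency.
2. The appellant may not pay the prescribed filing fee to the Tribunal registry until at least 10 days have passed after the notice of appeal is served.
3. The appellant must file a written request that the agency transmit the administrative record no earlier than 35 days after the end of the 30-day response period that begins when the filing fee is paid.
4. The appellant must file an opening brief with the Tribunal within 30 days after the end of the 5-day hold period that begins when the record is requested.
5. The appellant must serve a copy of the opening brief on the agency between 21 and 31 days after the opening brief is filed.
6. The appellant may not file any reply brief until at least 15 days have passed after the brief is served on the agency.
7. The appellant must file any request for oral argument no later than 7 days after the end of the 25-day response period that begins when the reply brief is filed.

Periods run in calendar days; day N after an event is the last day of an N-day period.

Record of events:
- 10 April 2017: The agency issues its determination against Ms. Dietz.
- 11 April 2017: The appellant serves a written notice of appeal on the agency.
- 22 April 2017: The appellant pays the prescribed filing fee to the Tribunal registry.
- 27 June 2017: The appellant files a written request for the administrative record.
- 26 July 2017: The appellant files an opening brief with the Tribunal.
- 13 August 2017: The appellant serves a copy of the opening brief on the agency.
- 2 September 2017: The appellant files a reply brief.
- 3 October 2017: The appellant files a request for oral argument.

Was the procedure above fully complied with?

Step 1: 5 days after 10 April 2017 (when the determination is issued) is 15 April 2017; completed 11 April 2017, before the deadline.
Step 2: the earliest permitted date is 10 days after 11 April 2017 (when the notice of appeal is served), i.e. 21 April 2017; 22 April 2017 is on or after that date.
Step 3: the earliest permitted date is 35 days after 22 May 2017 (end of the 30-day response period, which began when the filing fee is paid on 22 April 2017), i.e. 26 June 2017; 27 June 2017 is on or after that date.
Step 4: 30 days after 2 July 2017 (end of the 5-day hold period, which began when the record is requested on 27 June 2017) is 1 August 2017; 26 July 2017 is within that limit.
Step 5: the window is 21–31 days after 26 July 2017 (when the opening brief is filed), so 16 August 2017 through 26 August 2017; 13 August 2017 is 3 days too early.
Later steps need not be reached.

No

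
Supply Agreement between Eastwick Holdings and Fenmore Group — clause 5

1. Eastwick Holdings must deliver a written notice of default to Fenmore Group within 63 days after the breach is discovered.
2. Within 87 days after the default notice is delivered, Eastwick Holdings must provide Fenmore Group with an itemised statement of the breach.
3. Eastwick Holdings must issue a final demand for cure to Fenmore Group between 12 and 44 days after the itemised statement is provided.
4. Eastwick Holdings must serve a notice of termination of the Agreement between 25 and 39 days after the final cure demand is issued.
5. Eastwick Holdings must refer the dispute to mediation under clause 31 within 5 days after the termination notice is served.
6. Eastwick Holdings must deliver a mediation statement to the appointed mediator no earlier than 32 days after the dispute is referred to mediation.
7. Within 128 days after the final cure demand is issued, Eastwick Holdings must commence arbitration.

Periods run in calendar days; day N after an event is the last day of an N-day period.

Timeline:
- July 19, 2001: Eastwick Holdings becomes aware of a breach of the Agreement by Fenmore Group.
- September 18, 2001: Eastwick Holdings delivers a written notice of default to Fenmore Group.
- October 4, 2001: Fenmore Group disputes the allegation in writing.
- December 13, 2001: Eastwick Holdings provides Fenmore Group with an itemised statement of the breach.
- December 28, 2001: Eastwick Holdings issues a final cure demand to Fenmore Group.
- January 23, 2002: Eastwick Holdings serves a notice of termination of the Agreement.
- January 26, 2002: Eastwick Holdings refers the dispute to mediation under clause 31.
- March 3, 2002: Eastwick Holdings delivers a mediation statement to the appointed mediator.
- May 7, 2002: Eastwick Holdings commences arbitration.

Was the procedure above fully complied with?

Step 1 — counting 63 days from July 19, 2001 (when the breach is discovered) gives a deadline of September 20, 2001; September 18, 2001 is within that limit.
Step 2 — counting 87 days from September 18, 2001 (when the default notice is delivered) gives a deadline of December 14, 2001; December 13, 2001 is within that limit.
Step 3 — 12 and 44 days from December 13, 2001 (when the itemised statement is provided) are December 25, 2001 and January 26, 2002 respectively; done December 28, 2001, which is between those dates.
Step 4 — 25 and 39 days from December 28, 2001 (when the final cure demand is issued) are January 22, 2002 and February 5, 2002 respectively; done January 23, 2002, which is between those dates.
Step 5 — counting 5 days from January 23, 2002 (when the termination notice is served) gives a deadline of January 28, 2002; completed January 26, 2002, before the deadline.
Step 6 — must wait 32 days from January 26, 2002 (when the dispute is referred to mediation), so not before February 27, 2002; done March 3, 2002 — permitted.
Step 7 — counting 128 days from December 28, 2001 (when the final cure demand is issued) gives a deadline of May 5, 2002; not done until May 7, 2002, 2 days after the deadline.
The analysis stops there.

No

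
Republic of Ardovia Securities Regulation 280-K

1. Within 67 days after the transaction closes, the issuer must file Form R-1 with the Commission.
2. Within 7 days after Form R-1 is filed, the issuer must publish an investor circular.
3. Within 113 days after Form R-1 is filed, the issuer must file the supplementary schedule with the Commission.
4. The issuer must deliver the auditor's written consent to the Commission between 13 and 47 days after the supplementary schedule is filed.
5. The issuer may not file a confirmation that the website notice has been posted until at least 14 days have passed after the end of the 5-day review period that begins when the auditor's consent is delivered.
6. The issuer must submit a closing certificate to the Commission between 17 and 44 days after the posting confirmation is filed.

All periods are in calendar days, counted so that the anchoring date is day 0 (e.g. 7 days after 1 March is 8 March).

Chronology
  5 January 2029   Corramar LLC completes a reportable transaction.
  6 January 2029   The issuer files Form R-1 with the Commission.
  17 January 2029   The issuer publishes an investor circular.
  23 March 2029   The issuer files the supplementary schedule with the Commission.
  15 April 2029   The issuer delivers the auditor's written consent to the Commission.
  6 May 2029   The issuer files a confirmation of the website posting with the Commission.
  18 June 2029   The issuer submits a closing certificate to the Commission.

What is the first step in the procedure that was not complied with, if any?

Step 2

Step 1: 67 days after 5 January 2029 (when the transaction closes) is 13 March 2029; done 6 January 2029 — timely.
Step 2: 7 days after 6 January 2029 (when Form R-1 is filed) is 13 January 2029; done 17 January 2029 — 4 days late.
No need to go further; step 2 was not satisfied.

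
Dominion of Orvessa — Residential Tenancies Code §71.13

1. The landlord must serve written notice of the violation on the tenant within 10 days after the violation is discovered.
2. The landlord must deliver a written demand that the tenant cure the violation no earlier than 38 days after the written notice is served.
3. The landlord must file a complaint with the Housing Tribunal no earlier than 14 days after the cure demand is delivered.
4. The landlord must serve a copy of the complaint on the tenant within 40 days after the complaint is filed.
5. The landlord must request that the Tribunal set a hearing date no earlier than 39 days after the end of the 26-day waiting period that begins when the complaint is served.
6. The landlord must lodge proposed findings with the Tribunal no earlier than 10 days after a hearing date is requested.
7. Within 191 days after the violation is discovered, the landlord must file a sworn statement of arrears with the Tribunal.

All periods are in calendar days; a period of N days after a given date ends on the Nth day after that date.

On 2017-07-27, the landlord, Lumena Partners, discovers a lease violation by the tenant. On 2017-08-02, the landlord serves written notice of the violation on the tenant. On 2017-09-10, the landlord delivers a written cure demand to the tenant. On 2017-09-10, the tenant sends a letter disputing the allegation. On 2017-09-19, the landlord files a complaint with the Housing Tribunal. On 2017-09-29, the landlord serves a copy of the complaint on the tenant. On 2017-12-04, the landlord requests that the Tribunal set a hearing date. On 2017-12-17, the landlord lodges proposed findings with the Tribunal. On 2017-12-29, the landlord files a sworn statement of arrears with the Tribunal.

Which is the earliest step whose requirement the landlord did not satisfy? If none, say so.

Step 1 — counting 10 days from 2017-07-27 (when the violation is discovered) gives a deadline of 2017-08-06; 2017-08-02 is within that limit.
Step 2 — must wait 38 days from 2017-08-02 (when the written notice is served), so not before 2017-09-09; done 2017-09-10 — permitted.
Step 3 — must wait 14 days from 2017-09-10 (when the cure demand is delivered), so not before 2017-09-24; 2017-09-19 is 5 days before the earliest permitted date.
The procedure was therefore not followed at step 3.

Step 3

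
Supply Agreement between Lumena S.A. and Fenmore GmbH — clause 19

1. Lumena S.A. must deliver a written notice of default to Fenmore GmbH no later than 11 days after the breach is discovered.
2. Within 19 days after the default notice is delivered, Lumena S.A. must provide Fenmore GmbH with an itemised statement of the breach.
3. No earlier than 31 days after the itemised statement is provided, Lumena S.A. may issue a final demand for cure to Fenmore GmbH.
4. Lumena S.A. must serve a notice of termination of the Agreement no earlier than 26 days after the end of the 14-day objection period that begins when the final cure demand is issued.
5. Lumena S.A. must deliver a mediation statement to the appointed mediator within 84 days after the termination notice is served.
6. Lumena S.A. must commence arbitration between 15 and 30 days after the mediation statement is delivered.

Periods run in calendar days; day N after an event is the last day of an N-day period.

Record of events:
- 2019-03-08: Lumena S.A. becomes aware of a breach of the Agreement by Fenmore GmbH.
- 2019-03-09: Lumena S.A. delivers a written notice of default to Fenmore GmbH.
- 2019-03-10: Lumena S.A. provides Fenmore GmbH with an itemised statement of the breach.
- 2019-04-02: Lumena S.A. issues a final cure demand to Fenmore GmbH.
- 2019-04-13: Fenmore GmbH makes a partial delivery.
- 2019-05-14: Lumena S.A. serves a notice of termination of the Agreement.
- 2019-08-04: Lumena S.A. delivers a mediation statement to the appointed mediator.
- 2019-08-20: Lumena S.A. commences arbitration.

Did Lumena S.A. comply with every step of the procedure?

Step 1 — counting 11 days from 2019-03-08 (when the breach is discovered) gives a deadline of 2019-03-19; completed 2019-03-09, before the deadline.
Step 2 — counting 19 days from 2019-03-09 (when the default notice is delivered) gives a deadline of 2019-03-28; done 2019-03-10 — timely.
Step 3 — must wait 31 days from 2019-03-10 (when the itemised statement is provided), so not before 2019-04-10; acted on 2019-04-02, 8 days prematurely.
Later steps need not be reached.

No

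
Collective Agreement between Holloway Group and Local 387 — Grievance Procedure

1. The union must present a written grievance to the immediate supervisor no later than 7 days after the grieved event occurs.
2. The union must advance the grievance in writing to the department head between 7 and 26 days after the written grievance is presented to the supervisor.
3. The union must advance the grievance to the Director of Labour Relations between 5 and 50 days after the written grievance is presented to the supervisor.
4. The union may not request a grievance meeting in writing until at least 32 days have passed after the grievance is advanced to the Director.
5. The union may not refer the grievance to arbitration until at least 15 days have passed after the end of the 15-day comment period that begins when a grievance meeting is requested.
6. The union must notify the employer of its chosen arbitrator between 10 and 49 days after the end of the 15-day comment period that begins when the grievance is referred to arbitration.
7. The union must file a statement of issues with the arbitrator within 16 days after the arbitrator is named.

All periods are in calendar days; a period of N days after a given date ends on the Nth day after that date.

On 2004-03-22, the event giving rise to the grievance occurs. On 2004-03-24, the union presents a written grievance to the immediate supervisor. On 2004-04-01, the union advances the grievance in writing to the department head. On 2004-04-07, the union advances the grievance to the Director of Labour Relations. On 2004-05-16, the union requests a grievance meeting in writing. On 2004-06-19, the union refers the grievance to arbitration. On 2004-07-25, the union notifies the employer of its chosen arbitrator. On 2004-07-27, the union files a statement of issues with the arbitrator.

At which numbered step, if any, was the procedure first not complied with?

Step 1: 7 days after 2004-03-22 (when the grieved event occurs) is 2004-03-29; 2004-03-24 is within that limit.
Step 2: the window is 7–26 days after 2004-03-24 (when the written grievance is presented to the supervisor), so 2004-03-31 through 2004-04-19; 2004-04-01 falls inside that range.
Step 3: the window is 5–50 days after 2004-03-24 (when the written grievance is presented to the supervisor), so 2004-03-29 through 2004-05-13; done 2004-04-07, which is between those dates.
Step 4: the earliest permitted date is 32 days after 2004-04-07 (when the grievance is advanced to the Director), i.e. 2004-05-09; done 2004-05-16, after the minimum wait.
Step 5: the earliest permitted date is 15 days after 2004-05-31 (end of the 15-day comment period, which began when a grievance meeting is requested on 2004-05-16), i.e. 2004-06-15; done 2004-06-19, after the minimum wait.
Step 6: the window is 10–49 days after 2004-07-04 (end of the 15-day comment period, which began when the grievance is referred to arbitration on 2004-06-19), so 2004-07-14 through 2004-08-22; done 2004-07-25, which is between those dates.
Step 7: 16 days after 2004-07-25 (when the arbitrator is named) is 2004-08-10; completed 2004-07-27, before the deadline.

None — every step was satisfied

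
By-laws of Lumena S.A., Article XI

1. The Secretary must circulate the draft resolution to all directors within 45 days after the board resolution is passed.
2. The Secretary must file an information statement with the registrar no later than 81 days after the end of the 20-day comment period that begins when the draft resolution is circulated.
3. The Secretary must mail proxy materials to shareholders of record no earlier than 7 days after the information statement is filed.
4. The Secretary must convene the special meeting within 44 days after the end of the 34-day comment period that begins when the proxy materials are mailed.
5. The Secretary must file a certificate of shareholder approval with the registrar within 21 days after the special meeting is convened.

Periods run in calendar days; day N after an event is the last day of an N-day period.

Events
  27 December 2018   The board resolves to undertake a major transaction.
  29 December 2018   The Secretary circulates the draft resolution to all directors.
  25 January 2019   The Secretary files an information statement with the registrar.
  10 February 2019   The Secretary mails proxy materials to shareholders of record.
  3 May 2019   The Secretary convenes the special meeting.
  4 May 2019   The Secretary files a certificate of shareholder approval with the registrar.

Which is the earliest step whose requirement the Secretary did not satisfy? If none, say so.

Step 1 — counting 45 days from 27 December 2018 (when the board resolution is passed) gives a deadline of 10 February 2019; done 29 December 2018 — timely.
Step 2 — counting 81 days from 18 January 2019 (end of the 20-day comment period, which began when the draft resolution is circulated on 29 December 2018) gives a deadline of 9 April 2019; completed 25 January 2019, before the deadline.
Step 3 — must wait 7 days from 25 January 2019 (when the information statement is filed), so not before 1 February 2019; done 10 February 2019 — permitted.
Step 4 — counting 44 days from 16 March 2019 (end of the 34-day comment period, which began when the proxy materials are mailed on 10 February 2019) gives a deadline of 29 April 2019; done 3 May 2019 — 4 days late.

Step 4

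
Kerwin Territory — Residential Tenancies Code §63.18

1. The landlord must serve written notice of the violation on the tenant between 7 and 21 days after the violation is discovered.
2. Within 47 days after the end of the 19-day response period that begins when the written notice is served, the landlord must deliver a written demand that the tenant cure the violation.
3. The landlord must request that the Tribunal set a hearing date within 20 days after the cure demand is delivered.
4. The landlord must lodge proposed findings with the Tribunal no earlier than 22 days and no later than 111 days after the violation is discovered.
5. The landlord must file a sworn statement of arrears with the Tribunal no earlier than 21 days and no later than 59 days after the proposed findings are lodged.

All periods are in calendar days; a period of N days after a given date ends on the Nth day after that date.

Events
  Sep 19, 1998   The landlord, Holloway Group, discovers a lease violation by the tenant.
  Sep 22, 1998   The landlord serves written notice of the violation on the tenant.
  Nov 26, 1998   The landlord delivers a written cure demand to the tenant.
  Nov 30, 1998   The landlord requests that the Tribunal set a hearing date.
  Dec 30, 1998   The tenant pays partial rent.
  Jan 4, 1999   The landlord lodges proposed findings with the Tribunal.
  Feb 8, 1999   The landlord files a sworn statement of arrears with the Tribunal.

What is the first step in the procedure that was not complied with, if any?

(1) the permitted window runs from Sep 19, 1998 + 7 = Sep 26, 1998 to Sep 19, 1998 + 21 = Oct 10, 1998; Sep 22, 1998 is 4 days too early.
The procedure was therefore not followed at step 1.

Step 1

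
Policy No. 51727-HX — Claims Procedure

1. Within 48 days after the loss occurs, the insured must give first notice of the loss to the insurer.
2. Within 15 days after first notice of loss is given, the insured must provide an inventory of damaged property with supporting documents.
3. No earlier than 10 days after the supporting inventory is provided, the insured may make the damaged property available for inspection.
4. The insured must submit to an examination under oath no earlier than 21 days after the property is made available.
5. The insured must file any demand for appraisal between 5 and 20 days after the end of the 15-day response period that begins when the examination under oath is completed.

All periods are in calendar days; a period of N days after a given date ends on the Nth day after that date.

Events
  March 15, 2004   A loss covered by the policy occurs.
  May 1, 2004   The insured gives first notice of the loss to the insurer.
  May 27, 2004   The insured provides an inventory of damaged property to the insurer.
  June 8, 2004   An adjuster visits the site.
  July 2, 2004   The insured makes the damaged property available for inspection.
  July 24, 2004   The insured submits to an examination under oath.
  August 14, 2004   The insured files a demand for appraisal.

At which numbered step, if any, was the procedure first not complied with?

Step 1 — counting 48 days from March 15, 2004 (when the loss occurs) gives a deadline of May 2, 2004; done May 1, 2004 — timely.
Step 2 — counting 15 days from May 1, 2004 (when first notice of loss is given) gives a deadline of May 16, 2004; not done until May 27, 2004, 11 days after the deadline.

Step 2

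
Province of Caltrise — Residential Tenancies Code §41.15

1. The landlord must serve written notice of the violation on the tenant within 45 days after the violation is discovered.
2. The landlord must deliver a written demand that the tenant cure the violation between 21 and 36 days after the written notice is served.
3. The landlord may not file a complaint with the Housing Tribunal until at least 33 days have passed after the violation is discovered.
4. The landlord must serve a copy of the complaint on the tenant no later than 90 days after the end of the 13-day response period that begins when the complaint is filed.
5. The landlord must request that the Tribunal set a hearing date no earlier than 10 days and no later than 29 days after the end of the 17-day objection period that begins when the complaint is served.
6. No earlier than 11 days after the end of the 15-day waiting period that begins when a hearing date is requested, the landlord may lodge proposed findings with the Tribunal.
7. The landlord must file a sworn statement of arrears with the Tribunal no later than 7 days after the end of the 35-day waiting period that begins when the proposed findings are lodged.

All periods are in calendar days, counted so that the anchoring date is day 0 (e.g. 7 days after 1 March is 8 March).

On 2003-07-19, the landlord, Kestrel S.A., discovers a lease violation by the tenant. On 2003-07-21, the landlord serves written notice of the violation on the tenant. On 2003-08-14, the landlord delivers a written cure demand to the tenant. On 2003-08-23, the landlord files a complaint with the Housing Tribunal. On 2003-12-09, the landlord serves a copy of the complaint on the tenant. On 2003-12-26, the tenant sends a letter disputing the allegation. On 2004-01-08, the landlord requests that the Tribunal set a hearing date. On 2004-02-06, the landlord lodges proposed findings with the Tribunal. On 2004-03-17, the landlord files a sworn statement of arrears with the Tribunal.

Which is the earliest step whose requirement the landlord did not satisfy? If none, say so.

Step 1 — counting 45 days from 2003-07-19 (when the violation is discovered) gives a deadline of 2003-09-02; 2003-07-21 is within that limit.
Step 2 — 21 and 36 days from 2003-07-21 (when the written notice is served) are 2003-08-11 and 2003-08-26 respectively; done 2003-08-14 — within the window.
Step 3 — must wait 33 days from 2003-07-19 (when the violation is discovered), so not before 2003-08-21; 2003-08-23 is on or after that date.
Step 4 — counting 90 days from 2003-09-05 (end of the 13-day response period, which began when the complaint is filed on 2003-08-23) gives a deadline of 2003-12-04; not done until 2003-12-09, 5 days after the deadline.
That is the first point of non-compliance.

Step 4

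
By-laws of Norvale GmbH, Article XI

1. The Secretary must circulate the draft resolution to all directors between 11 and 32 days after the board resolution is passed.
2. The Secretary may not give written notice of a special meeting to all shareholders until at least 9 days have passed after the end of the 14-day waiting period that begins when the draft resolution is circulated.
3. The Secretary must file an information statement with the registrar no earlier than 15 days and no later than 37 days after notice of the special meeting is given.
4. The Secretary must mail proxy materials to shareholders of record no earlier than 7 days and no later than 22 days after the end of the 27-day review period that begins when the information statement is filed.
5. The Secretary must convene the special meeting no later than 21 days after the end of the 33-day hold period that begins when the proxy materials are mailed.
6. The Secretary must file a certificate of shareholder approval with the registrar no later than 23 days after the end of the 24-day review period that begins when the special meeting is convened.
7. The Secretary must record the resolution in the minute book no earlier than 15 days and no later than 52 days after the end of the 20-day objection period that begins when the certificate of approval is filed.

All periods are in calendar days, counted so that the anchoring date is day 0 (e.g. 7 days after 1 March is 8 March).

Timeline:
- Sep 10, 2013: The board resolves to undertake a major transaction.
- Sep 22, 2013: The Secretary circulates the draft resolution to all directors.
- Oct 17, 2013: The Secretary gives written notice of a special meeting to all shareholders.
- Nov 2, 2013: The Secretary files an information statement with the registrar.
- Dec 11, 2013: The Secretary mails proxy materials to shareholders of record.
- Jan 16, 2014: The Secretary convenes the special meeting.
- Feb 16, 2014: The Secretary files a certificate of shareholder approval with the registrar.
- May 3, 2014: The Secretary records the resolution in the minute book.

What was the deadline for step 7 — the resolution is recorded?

Apr 29, 2014

The certificate of approval is filed on Feb 16, 2014; the 20-day objection period therefore ends Mar 8, 2014, and step 7 runs from that date. The window is 15–52 days after Mar 8, 2014; it closes on Apr 29, 2014.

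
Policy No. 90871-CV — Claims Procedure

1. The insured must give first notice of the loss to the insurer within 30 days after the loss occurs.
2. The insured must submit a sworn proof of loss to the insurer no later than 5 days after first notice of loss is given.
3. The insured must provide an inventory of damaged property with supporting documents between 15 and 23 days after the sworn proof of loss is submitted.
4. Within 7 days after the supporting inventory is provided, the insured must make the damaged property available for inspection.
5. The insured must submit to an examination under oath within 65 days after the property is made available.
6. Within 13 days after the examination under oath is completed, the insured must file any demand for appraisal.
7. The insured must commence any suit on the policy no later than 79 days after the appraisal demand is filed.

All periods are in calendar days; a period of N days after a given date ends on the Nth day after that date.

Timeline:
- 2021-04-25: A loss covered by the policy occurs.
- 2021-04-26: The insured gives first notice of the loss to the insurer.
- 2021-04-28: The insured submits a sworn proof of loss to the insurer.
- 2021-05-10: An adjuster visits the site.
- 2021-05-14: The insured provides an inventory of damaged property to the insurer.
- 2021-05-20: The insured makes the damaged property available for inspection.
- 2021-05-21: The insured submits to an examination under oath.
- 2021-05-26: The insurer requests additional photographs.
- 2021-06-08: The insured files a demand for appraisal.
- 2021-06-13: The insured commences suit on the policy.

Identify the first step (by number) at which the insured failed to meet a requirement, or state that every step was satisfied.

Step 6

Step 1: 30 days after 2021-04-25 (when the loss occurs) is 2021-05-25; completed 2021-04-26, before the deadline.
Step 2: 5 days after 2021-04-26 (when first notice of loss is given) is 2021-05-01; completed 2021-04-28, before the deadline.
Step 3: the window is 15–23 days after 2021-04-28 (when the sworn proof of loss is submitted), so 2021-05-13 through 2021-05-21; done 2021-05-14, which is between those dates.
Step 4: 7 days after 2021-05-14 (when the supporting inventory is provided) is 2021-05-21; completed 2021-05-20, before the deadline.
Step 5: 65 days after 2021-05-20 (when the property is made available) is 2021-07-24; 2021-05-21 is within that limit.
Step 6: 13 days after 2021-05-21 (when the examination under oath is completed) is 2021-06-03; 2021-06-08 misses that deadline by 5 days.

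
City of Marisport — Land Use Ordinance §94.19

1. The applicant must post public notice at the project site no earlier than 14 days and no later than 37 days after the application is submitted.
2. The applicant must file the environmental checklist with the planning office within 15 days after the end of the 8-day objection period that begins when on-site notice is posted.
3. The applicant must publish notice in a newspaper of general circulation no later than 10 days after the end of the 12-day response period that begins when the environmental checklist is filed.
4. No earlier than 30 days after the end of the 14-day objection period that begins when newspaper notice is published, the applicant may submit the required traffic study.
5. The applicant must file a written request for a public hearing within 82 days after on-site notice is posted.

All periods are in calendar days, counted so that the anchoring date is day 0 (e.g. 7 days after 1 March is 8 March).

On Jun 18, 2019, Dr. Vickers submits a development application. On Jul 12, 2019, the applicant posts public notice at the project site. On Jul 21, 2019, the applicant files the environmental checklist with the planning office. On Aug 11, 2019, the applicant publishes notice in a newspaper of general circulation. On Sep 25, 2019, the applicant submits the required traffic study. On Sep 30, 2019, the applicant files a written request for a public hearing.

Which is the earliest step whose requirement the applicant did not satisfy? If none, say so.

None — every step was satisfied

(1) the permitted window runs from Jun 18, 2019 + 14 = Jul 2, 2019 to Jun 18, 2019 + 37 = Jul 25, 2019; Jul 12, 2019 falls inside that range.
(2) due by Jul 20, 2019 + 15 days = Aug 4, 2019; done Jul 21, 2019 — timely.
(3) due by Aug 2, 2019 + 10 days = Aug 12, 2019; Aug 11, 2019 is within that limit.
(4) permitted from Aug 25, 2019 + 30 days = Sep 24, 2019 onward; done Sep 25, 2019, after the minimum wait.
(5) due by Jul 12, 2019 + 82 days = Oct 2, 2019; Sep 30, 2019 is within that limit.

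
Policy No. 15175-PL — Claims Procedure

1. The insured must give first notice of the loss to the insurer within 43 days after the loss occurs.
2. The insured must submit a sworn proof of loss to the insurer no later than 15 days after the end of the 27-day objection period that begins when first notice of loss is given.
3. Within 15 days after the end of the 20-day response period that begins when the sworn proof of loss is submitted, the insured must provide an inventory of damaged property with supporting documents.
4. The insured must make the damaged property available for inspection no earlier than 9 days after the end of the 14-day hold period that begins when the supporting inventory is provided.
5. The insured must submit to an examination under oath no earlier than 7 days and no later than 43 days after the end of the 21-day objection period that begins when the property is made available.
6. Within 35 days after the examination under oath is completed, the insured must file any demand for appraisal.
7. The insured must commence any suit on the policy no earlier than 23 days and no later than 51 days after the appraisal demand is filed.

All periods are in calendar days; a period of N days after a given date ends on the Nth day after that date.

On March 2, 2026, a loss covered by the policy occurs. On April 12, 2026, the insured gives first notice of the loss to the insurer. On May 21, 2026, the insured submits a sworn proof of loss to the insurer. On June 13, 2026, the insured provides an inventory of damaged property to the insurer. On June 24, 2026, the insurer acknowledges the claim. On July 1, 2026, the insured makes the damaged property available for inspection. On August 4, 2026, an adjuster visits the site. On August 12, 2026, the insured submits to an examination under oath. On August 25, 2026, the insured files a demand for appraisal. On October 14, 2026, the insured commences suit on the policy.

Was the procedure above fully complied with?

No

Step 1: 43 days after March 2, 2026 (when the loss occurs) is April 14, 2026; completed April 12, 2026, before the deadline.
Step 2: 15 days after May 9, 2026 (end of the 27-day objection period, which began when first notice of loss is given on April 12, 2026) is May 24, 2026; done May 21, 2026 — timely.
Step 3: 15 days after June 10, 2026 (end of the 20-day response period, which began when the sworn proof of loss is submitted on May 21, 2026) is June 25, 2026; June 13, 2026 is within that limit.
Step 4: the earliest permitted date is 9 days after June 27, 2026 (end of the 14-day hold period, which began when the supporting inventory is provided on June 13, 2026), i.e. July 6, 2026; July 1, 2026 is 5 days before the earliest permitted date.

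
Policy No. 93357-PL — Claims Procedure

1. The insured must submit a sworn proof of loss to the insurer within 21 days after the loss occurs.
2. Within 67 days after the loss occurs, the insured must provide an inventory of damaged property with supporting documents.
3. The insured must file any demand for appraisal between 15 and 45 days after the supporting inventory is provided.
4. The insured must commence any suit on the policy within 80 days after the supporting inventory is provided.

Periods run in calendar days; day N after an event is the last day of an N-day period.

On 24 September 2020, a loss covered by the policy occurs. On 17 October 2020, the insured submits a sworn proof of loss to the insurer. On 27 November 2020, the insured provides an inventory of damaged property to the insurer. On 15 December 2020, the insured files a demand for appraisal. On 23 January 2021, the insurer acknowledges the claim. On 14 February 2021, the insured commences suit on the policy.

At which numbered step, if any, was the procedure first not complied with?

Step 1: 21 days after 24 September 2020 (when the loss occurs) is 15 October 2020; done 17 October 2020 — 2 days late.

Step 1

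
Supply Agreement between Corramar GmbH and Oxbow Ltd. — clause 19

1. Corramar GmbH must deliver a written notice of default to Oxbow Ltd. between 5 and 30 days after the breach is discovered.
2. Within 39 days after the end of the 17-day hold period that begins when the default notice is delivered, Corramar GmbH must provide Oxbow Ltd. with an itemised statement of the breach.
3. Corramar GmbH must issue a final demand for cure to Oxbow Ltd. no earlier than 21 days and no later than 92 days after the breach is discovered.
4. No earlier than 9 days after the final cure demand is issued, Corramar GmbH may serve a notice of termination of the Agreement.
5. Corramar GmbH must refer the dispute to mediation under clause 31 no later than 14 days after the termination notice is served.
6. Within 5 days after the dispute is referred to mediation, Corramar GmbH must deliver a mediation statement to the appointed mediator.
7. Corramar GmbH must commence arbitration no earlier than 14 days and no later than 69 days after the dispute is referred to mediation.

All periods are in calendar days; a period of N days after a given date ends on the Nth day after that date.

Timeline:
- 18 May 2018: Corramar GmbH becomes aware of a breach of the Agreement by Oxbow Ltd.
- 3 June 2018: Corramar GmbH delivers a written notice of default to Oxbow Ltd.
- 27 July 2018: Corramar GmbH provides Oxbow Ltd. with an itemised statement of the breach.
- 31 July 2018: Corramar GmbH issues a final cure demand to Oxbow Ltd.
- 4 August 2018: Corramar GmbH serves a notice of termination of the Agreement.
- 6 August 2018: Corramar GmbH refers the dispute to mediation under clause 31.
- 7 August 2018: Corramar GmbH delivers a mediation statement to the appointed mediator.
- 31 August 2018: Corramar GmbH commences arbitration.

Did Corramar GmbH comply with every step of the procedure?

(1) the permitted window runs from 18 May 2018 + 5 = 23 May 2018 to 18 May 2018 + 30 = 17 June 2018; 3 June 2018 falls inside that range.
(2) due by 20 June 2018 + 39 days = 29 July 2018; done 27 July 2018 — timely.
(3) the permitted window runs from 18 May 2018 + 21 = 8 June 2018 to 18 May 2018 + 92 = 18 August 2018; 31 July 2018 falls inside that range.
(4) permitted from 31 July 2018 + 9 days = 9 August 2018 onward; acted on 4 August 2018, 5 days prematurely.

No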